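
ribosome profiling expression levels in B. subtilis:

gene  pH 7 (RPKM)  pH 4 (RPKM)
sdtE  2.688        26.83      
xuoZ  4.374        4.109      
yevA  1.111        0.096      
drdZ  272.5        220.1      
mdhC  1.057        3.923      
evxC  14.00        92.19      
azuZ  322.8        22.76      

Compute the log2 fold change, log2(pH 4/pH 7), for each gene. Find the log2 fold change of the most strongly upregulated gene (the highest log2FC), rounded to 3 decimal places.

log2(26.83/2.688) = 3.319  (sdtE)
log2(4.109/4.374) = -0.090  (xuoZ)
log2(0.096/1.111) = -3.533  (yevA)
log2(220.1/272.5) = -0.308  (drdZ)
log2(3.923/1.057) = 1.892  (mdhC)
log2(92.19/14.00) = 2.719  (evxC)
log2(22.76/322.8) = -3.826  (azuZ)
sdtE is most strongly upregulated.

3.319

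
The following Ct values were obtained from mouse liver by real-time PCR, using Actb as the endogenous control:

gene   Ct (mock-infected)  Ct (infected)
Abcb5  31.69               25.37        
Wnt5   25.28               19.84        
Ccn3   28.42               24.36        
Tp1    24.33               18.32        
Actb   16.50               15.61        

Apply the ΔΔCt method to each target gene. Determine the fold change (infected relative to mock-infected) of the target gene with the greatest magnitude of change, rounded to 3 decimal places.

Abcb5: ΔΔCt = (25.37−15.61) − (31.69−16.50) = 9.76 − 15.19 = -5.43; fold change = 2^5.43 = 43.111
Wnt5: ΔΔCt = (19.84−15.61) − (25.28−16.50) = 4.23 − 8.78 = -4.55; fold change = 2^4.55 = 23.425
Ccn3: ΔΔCt = (24.36−15.61) − (28.42−16.50) = 8.75 − 11.92 = -3.17; fold change = 2^3.17 = 9.000
Tp1: ΔΔCt = (18.32−15.61) − (24.33−16.50) = 2.71 − 7.83 = -5.12; fold change = 2^5.12 = 34.776
Abcb5 has the largest |ΔΔCt| = 5.43.

43.111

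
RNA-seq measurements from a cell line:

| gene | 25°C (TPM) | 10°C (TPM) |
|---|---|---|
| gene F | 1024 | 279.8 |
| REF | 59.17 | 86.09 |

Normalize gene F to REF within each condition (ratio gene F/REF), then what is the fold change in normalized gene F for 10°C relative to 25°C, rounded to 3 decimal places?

0.188

gene F/REF (25°C) = 1024 / 59.17 = 17.306
gene F/REF (10°C) = 279.8 / 86.09 = 3.2501
Fold change = 3.2501 / 17.306 = 0.1878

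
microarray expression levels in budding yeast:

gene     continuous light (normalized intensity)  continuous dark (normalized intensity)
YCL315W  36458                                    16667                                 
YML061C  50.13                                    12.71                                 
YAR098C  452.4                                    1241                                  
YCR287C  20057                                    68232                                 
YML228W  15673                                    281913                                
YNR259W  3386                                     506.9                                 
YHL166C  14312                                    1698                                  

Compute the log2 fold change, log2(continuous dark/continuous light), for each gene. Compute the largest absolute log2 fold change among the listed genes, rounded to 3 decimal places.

4.169

log2(16667/36458) = -1.129  (YCL315W)
log2(12.71/50.13) = -1.980  (YML061C)
log2(1241/452.4) = 1.456  (YAR098C)
log2(68232/20057) = 1.766  (YCR287C)
log2(281913/15673) = 4.169  (YML228W)
log2(506.9/3386) = -2.740  (YNR259W)
log2(1698/14312) = -3.075  (YHL166C)
The largest magnitude belongs to YML228W.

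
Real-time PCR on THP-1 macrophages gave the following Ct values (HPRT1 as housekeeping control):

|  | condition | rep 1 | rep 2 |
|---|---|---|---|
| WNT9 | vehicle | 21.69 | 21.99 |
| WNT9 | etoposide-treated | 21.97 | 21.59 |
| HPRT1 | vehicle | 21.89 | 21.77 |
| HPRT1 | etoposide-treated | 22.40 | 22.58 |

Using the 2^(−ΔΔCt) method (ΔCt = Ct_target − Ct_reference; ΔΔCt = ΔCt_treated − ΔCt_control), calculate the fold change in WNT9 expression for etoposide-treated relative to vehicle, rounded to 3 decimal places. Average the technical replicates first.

1.647

Mean Ct: WNT9 vehicle 21.840; WNT9 etoposide-treated 21.780; HPRT1 vehicle 21.830; HPRT1 etoposide-treated 22.490
ΔCt(vehicle) = 21.840 − 21.830 = 0.010
ΔCt(etoposide-treated) = 21.780 − 22.490 = -0.710
ΔΔCt = -0.710 − 0.010 = -0.720
Fold change = 2^(−(-0.720)) = 2^0.720 = 1.6472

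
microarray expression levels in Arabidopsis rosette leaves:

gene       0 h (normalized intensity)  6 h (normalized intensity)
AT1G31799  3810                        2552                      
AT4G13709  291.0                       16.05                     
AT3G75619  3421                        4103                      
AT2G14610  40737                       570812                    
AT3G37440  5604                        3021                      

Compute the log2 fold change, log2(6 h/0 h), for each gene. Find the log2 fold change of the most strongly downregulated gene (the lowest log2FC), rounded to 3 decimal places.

log2(2552/3810) = -0.578  (AT1G31799)
log2(16.05/291.0) = -4.180  (AT4G13709)
log2(4103/3421) = 0.262  (AT3G75619)
log2(570812/40737) = 3.809  (AT2G14610)
log2(3021/5604) = -0.891  (AT3G37440)
AT4G13709 is most strongly downregulated.

-4.180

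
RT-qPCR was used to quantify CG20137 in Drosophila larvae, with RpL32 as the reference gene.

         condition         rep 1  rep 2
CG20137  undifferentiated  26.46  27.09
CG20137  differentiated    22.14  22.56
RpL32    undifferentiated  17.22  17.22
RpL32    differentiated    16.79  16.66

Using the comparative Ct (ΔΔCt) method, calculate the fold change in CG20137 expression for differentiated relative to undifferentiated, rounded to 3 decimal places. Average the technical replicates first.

15.242

Mean Ct: CG20137 undifferentiated 26.775; CG20137 differentiated 22.350; RpL32 undifferentiated 17.220; RpL32 differentiated 16.725
ΔCt(undifferentiated) = 26.775 − 17.220 = 9.555
ΔCt(differentiated) = 22.350 − 16.725 = 5.625
ΔΔCt = 5.625 − 9.555 = -3.930
Fold change = 2^(−(-3.930)) = 2^3.930 = 15.2422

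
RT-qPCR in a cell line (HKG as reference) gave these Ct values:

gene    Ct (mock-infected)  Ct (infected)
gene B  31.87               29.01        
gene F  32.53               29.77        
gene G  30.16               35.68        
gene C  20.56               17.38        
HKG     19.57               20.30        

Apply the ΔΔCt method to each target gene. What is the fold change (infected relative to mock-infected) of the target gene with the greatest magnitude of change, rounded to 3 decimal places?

0.036

gene B: ΔΔCt = (29.01−20.30) − (31.87−19.57) = 8.71 − 12.30 = -3.59; fold change = 2^3.59 = 12.042
gene F: ΔΔCt = (29.77−20.30) − (32.53−19.57) = 9.47 − 12.96 = -3.49; fold change = 2^3.49 = 11.236
gene G: ΔΔCt = (35.68−20.30) − (30.16−19.57) = 15.38 − 10.59 = 4.79; fold change = 2^-4.79 = 0.036
gene C: ΔΔCt = (17.38−20.30) − (20.56−19.57) = -2.92 − 0.99 = -3.91; fold change = 2^3.91 = 15.032
gene G has the largest |ΔΔCt| = 4.79.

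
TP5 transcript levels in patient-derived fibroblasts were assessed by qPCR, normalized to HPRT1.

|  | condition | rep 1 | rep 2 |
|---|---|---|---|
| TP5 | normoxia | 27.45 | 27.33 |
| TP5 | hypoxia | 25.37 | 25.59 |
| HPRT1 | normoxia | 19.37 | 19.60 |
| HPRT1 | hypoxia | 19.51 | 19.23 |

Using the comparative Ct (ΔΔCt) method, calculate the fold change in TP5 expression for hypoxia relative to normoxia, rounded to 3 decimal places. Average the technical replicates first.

Mean Ct: TP5 normoxia 27.390; TP5 hypoxia 25.480; HPRT1 normoxia 19.485; HPRT1 hypoxia 19.370
ΔCt(normoxia) = 27.390 − 19.485 = 7.905
ΔCt(hypoxia) = 25.480 − 19.370 = 6.110
ΔΔCt = 6.110 − 7.905 = -1.795
Fold change = 2^(−(-1.795)) = 2^1.795 = 3.4702

3.470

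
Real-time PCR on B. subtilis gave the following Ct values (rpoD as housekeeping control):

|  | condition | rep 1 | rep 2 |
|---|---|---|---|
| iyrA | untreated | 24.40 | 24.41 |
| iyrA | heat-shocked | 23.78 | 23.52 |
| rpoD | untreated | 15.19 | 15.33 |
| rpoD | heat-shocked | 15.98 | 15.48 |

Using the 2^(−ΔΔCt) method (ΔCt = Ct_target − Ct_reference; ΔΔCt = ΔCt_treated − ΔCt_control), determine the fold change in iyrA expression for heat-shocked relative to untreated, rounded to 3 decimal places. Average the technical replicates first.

Mean Ct: iyrA untreated 24.405; iyrA heat-shocked 23.650; rpoD untreated 15.260; rpoD heat-shocked 15.730
ΔCt(untreated) = 24.405 − 15.260 = 9.145
ΔCt(heat-shocked) = 23.650 − 15.730 = 7.920
ΔΔCt = 7.920 − 9.145 = -1.225
Fold change = 2^(−(-1.225)) = 2^1.225 = 2.3376

2.338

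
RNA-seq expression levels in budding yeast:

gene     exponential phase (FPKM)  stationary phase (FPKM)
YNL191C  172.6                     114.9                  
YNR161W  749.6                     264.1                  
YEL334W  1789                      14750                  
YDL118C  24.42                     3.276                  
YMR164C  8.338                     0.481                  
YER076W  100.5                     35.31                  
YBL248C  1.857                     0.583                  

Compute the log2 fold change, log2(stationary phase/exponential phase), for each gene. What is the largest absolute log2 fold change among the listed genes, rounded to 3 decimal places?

4.116

log2(114.9/172.6) = -0.587  (YNL191C)
log2(264.1/749.6) = -1.505  (YNR161W)
log2(14750/1789) = 3.043  (YEL334W)
log2(3.276/24.42) = -2.898  (YDL118C)
log2(0.481/8.338) = -4.116  (YMR164C)
log2(35.31/100.5) = -1.509  (YER076W)
log2(0.583/1.857) = -1.671  (YBL248C)
The largest magnitude belongs to YMR164C.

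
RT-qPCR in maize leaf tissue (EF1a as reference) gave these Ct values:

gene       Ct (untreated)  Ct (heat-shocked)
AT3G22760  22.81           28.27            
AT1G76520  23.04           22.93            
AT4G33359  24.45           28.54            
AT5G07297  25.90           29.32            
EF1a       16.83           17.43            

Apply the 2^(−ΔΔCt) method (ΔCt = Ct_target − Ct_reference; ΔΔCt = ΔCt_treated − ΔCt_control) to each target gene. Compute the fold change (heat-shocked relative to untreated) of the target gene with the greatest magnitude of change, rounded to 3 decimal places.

0.034

AT3G22760: ΔΔCt = (28.27−17.43) − (22.81−16.83) = 10.84 − 5.98 = 4.86; fold change = 2^-4.86 = 0.034
AT1G76520: ΔΔCt = (22.93−17.43) − (23.04−16.83) = 5.50 − 6.21 = -0.71; fold change = 2^0.71 = 1.636
AT4G33359: ΔΔCt = (28.54−17.43) − (24.45−16.83) = 11.11 − 7.62 = 3.49; fold change = 2^-3.49 = 0.089
AT5G07297: ΔΔCt = (29.32−17.43) − (25.90−16.83) = 11.89 − 9.07 = 2.82; fold change = 2^-2.82 = 0.142
AT3G22760 has the largest |ΔΔCt| = 4.86.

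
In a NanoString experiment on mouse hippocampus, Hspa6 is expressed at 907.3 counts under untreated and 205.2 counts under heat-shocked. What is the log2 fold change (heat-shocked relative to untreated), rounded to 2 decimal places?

Fold change = 205.2 / 907.3 = 0.2262
log2(0.2262) = -2.145

-2.14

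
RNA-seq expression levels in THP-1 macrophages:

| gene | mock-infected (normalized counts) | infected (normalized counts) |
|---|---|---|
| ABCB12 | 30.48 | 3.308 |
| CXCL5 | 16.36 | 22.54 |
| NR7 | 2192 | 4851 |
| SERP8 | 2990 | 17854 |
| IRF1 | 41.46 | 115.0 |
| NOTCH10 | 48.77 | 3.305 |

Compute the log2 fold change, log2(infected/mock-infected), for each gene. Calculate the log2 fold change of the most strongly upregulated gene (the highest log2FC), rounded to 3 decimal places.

2.578

log2(3.308/30.48) = -3.204  (ABCB12)
log2(22.54/16.36) = 0.462  (CXCL5)
log2(4851/2192) = 1.146  (NR7)
log2(17854/2990) = 2.578  (SERP8)
log2(115.0/41.46) = 1.472  (IRF1)
log2(3.305/48.77) = -3.883  (NOTCH10)
SERP8 is most strongly upregulated.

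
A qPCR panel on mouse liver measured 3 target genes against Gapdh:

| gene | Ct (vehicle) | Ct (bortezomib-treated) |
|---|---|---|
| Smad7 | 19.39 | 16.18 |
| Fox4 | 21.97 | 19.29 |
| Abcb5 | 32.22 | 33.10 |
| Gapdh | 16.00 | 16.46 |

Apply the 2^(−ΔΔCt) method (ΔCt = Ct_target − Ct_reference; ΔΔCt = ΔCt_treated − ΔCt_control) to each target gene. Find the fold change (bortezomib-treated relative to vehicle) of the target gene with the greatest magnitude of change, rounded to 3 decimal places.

12.729

Smad7: ΔΔCt = (16.18−16.46) − (19.39−16.00) = -0.28 − 3.39 = -3.67; fold change = 2^3.67 = 12.729
Fox4: ΔΔCt = (19.29−16.46) − (21.97−16.00) = 2.83 − 5.97 = -3.14; fold change = 2^3.14 = 8.815
Abcb5: ΔΔCt = (33.10−16.46) − (32.22−16.00) = 16.64 − 16.22 = 0.42; fold change = 2^-0.42 = 0.747
Smad7 has the largest |ΔΔCt| = 3.67.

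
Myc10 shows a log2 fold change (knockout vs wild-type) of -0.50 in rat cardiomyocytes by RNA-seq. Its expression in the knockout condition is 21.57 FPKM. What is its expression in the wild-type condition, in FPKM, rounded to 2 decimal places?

Fold change = 2^(-0.50) = 0.7071
wild-type expression = 21.57 / 0.7071 = 30.50

30.50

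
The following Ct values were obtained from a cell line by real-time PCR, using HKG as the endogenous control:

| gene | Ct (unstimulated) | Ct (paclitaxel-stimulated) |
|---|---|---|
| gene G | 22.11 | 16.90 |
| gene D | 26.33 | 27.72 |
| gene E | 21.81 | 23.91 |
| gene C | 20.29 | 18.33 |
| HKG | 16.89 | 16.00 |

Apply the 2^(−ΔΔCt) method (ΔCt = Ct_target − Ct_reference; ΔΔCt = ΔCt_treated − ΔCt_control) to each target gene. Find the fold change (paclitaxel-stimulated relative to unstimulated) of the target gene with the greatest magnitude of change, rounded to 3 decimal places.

19.973

gene G: ΔΔCt = (16.90−16.00) − (22.11−16.89) = 0.90 − 5.22 = -4.32; fold change = 2^4.32 = 19.973
gene D: ΔΔCt = (27.72−16.00) − (26.33−16.89) = 11.72 − 9.44 = 2.28; fold change = 2^-2.28 = 0.206
gene E: ΔΔCt = (23.91−16.00) − (21.81−16.89) = 7.91 − 4.92 = 2.99; fold change = 2^-2.99 = 0.126
gene C: ΔΔCt = (18.33−16.00) − (20.29−16.89) = 2.33 − 3.40 = -1.07; fold change = 2^1.07 = 2.099
gene G has the largest |ΔΔCt| = 4.32.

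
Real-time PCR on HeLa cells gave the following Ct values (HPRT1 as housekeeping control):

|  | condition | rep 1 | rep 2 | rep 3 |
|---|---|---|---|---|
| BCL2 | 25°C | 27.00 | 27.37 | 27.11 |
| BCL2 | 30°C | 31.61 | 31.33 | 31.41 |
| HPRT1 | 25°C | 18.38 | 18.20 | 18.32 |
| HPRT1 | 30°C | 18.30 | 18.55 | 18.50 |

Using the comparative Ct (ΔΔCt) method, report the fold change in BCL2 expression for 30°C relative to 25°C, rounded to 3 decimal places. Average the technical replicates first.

0.057

Mean Ct: BCL2 25°C 27.160; BCL2 30°C 31.450; HPRT1 25°C 18.300; HPRT1 30°C 18.450
ΔCt(25°C) = 27.160 − 18.300 = 8.860
ΔCt(30°C) = 31.450 − 18.450 = 13.000
ΔΔCt = 13.000 − 8.860 = 4.140
Fold change = 2^(−4.140) = 0.0567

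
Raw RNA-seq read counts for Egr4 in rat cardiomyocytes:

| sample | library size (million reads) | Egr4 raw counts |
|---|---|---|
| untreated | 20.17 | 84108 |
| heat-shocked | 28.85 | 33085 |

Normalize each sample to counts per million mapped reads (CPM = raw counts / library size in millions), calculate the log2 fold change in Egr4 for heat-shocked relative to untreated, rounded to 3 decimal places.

CPM(untreated) = 84108 / 20.17 = 4169.9554
CPM(heat-shocked) = 33085 / 28.85 = 1146.7938
Fold change = 1146.7938 / 4169.9554 = 0.27501
log2(0.27501) = -1.8624

-1.862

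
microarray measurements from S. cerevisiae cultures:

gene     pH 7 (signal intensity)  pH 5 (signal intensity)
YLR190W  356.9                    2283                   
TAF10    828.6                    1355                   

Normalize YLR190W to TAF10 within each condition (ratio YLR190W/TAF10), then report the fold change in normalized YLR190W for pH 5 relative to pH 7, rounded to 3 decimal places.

3.912

YLR190W/TAF10 (pH 7) = 356.9 / 828.6 = 0.43073
YLR190W/TAF10 (pH 5) = 2283 / 1355 = 1.6849
Fold change = 1.6849 / 0.43073 = 3.9117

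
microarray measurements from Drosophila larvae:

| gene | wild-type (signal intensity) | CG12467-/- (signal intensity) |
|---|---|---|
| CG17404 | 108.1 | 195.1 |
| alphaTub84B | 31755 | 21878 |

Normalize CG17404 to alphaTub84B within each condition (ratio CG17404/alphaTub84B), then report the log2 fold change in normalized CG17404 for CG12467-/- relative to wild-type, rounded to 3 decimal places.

CG17404/alphaTub84B (wild-type) = 108.1 / 31755 = 0.0034042
CG17404/alphaTub84B (CG12467-/-) = 195.1 / 21878 = 0.0089176
Fold change = 0.0089176 / 0.0034042 = 2.6196
log2(2.6196) = 1.3894

1.389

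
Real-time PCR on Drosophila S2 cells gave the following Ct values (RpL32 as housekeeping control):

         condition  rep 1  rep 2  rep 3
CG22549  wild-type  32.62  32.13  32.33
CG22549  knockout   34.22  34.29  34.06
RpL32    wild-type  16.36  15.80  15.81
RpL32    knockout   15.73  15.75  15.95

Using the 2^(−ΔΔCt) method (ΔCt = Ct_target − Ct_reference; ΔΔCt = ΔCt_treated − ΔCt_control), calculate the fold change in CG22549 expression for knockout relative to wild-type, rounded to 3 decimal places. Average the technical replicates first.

0.248

Mean Ct: CG22549 wild-type 32.360; CG22549 knockout 34.190; RpL32 wild-type 15.990; RpL32 knockout 15.810
ΔCt(wild-type) = 32.360 − 15.990 = 16.370
ΔCt(knockout) = 34.190 − 15.810 = 18.380
ΔΔCt = 18.380 − 16.370 = 2.010
Fold change = 2^(−2.010) = 0.2483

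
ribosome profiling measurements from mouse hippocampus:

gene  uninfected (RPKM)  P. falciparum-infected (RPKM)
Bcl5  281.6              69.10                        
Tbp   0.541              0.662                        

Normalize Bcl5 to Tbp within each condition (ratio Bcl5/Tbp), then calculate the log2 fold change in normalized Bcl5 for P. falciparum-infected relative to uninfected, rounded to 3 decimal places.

-2.318

Bcl5/Tbp (uninfected) = 281.6 / 0.541 = 520.52
Bcl5/Tbp (P. falciparum-infected) = 69.10 / 0.662 = 104.38
Fold change = 104.38 / 520.52 = 0.2005
log2(0.2005) = -2.3181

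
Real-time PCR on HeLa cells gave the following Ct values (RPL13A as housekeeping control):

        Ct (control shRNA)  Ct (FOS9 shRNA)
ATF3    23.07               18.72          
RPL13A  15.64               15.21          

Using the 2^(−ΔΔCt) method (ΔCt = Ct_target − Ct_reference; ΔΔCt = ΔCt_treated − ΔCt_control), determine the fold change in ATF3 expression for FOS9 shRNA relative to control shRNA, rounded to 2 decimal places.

ΔCt(control shRNA) = 23.070 − 15.640 = 7.430
ΔCt(FOS9 shRNA) = 18.720 − 15.210 = 3.510
ΔΔCt = 3.510 − 7.430 = -3.920
Fold change = 2^(−(-3.920)) = 2^3.920 = 15.137

15.14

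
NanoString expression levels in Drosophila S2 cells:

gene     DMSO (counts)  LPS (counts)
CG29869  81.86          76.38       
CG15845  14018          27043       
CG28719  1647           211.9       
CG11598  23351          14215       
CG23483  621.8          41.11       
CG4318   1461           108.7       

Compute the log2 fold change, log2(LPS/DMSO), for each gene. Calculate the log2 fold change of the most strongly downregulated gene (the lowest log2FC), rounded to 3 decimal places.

-3.919

log2(76.38/81.86) = -0.100  (CG29869)
log2(27043/14018) = 0.948  (CG15845)
log2(211.9/1647) = -2.958  (CG28719)
log2(14215/23351) = -0.716  (CG11598)
log2(41.11/621.8) = -3.919  (CG23483)
log2(108.7/1461) = -3.749  (CG4318)
CG23483 is most strongly downregulated.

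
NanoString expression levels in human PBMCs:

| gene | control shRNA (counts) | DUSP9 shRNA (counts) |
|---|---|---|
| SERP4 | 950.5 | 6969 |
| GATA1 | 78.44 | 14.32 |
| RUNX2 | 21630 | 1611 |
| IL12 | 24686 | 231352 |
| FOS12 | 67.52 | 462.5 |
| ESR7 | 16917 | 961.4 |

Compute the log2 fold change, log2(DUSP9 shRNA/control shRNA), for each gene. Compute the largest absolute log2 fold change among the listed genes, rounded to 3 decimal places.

4.137

log2(6969/950.5) = 2.874  (SERP4)
log2(14.32/78.44) = -2.454  (GATA1)
log2(1611/21630) = -3.747  (RUNX2)
log2(231352/24686) = 3.228  (IL12)
log2(462.5/67.52) = 2.776  (FOS12)
log2(961.4/16917) = -4.137  (ESR7)
The largest magnitude belongs to ESR7.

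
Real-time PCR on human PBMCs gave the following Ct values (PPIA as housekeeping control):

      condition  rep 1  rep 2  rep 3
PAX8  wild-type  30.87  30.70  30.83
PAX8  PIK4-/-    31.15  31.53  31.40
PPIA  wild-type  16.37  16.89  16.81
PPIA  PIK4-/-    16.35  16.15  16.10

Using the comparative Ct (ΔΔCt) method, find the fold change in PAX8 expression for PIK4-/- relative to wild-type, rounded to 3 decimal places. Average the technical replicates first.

0.483

Mean Ct: PAX8 wild-type 30.800; PAX8 PIK4-/- 31.360; PPIA wild-type 16.690; PPIA PIK4-/- 16.200
ΔCt(wild-type) = 30.800 − 16.690 = 14.110
ΔCt(PIK4-/-) = 31.360 − 16.200 = 15.160
ΔΔCt = 15.160 − 14.110 = 1.050
Fold change = 2^(−1.050) = 0.4830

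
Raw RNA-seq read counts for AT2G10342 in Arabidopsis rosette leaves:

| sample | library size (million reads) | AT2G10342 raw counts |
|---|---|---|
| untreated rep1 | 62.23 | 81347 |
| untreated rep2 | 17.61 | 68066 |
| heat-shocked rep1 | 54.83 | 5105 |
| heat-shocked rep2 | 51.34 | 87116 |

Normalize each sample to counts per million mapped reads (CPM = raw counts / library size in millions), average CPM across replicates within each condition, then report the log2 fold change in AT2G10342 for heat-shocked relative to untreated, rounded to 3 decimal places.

CPM(untreated rep1) = 81347 / 62.23 = 1307.1991
CPM(untreated rep2) = 68066 / 17.61 = 3865.1902
CPM(heat-shocked rep1) = 5105 / 54.83 = 93.1060
CPM(heat-shocked rep2) = 87116 / 51.34 = 1696.8446
mean CPM(untreated) = 2586.1947; mean CPM(heat-shocked) = 894.9753
Fold change = 894.9753 / 2586.1947 = 0.34606
log2(0.34606) = -1.5309

-1.531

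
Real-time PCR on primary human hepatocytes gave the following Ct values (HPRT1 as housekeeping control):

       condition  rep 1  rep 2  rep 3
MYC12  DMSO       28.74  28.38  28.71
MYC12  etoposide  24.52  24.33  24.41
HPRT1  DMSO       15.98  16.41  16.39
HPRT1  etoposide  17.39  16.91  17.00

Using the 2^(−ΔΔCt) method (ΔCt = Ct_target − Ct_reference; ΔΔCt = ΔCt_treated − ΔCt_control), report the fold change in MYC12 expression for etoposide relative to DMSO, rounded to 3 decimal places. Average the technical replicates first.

32.672

Mean Ct: MYC12 DMSO 28.610; MYC12 etoposide 24.420; HPRT1 DMSO 16.260; HPRT1 etoposide 17.100
ΔCt(DMSO) = 28.610 − 16.260 = 12.350
ΔCt(etoposide) = 24.420 − 17.100 = 7.320
ΔΔCt = 7.320 − 12.350 = -5.030
Fold change = 2^(−(-5.030)) = 2^5.030 = 32.6724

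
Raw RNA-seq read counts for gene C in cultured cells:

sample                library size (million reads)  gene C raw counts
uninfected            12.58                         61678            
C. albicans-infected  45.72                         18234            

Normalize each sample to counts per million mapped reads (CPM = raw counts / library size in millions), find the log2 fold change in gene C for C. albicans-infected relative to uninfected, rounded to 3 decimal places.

-3.620

CPM(uninfected) = 61678 / 12.58 = 4902.8617
CPM(C. albicans-infected) = 18234 / 45.72 = 398.8189
Fold change = 398.8189 / 4902.8617 = 0.08134
log2(0.08134) = -3.6198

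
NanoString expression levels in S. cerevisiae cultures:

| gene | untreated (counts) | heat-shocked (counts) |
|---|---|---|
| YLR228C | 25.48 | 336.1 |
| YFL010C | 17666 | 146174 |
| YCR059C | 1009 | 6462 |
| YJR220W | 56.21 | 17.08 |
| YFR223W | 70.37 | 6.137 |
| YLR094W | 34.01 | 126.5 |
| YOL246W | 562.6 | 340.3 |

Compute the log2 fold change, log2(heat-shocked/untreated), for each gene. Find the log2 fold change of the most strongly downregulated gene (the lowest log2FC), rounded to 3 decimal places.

log2(336.1/25.48) = 3.721  (YLR228C)
log2(146174/17666) = 3.049  (YFL010C)
log2(6462/1009) = 2.679  (YCR059C)
log2(17.08/56.21) = -1.719  (YJR220W)
log2(6.137/70.37) = -3.519  (YFR223W)
log2(126.5/34.01) = 1.895  (YLR094W)
log2(340.3/562.6) = -0.725  (YOL246W)
YFR223W is most strongly downregulated.

-3.519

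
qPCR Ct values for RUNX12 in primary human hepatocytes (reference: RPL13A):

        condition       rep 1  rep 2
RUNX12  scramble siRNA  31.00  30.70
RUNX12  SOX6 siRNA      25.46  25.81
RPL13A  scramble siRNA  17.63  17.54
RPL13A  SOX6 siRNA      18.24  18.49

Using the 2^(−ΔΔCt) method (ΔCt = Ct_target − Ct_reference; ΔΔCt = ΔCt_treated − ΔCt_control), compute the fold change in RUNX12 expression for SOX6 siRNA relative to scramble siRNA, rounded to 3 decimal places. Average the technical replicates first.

63.779

Mean Ct: RUNX12 scramble siRNA 30.850; RUNX12 SOX6 siRNA 25.635; RPL13A scramble siRNA 17.585; RPL13A SOX6 siRNA 18.365
ΔCt(scramble siRNA) = 30.850 − 17.585 = 13.265
ΔCt(SOX6 siRNA) = 25.635 − 18.365 = 7.270
ΔΔCt = 7.270 − 13.265 = -5.995
Fold change = 2^(−(-5.995)) = 2^5.995 = 63.7786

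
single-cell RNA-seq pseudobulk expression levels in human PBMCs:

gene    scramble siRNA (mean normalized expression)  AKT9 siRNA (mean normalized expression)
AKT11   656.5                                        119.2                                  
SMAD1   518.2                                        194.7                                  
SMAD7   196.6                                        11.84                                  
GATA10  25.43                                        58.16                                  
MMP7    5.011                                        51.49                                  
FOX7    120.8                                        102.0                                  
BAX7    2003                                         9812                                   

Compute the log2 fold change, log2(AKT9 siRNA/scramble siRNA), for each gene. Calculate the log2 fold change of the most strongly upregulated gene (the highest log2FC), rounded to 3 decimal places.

log2(119.2/656.5) = -2.461  (AKT11)
log2(194.7/518.2) = -1.412  (SMAD1)
log2(11.84/196.6) = -4.054  (SMAD7)
log2(58.16/25.43) = 1.193  (GATA10)
log2(51.49/5.011) = 3.361  (MMP7)
log2(102.0/120.8) = -0.244  (FOX7)
log2(9812/2003) = 2.292  (BAX7)
MMP7 is most strongly upregulated.

3.361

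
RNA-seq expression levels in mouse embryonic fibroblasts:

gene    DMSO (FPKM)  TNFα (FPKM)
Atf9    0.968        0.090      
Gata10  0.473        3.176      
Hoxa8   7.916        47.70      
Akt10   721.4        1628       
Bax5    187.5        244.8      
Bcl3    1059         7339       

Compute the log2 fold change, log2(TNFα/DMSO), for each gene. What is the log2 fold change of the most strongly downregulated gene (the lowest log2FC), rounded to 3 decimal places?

-3.427

log2(0.090/0.968) = -3.427  (Atf9)
log2(3.176/0.473) = 2.747  (Gata10)
log2(47.70/7.916) = 2.591  (Hoxa8)
log2(1628/721.4) = 1.174  (Akt10)
log2(244.8/187.5) = 0.385  (Bax5)
log2(7339/1059) = 2.793  (Bcl3)
Atf9 is most strongly downregulated.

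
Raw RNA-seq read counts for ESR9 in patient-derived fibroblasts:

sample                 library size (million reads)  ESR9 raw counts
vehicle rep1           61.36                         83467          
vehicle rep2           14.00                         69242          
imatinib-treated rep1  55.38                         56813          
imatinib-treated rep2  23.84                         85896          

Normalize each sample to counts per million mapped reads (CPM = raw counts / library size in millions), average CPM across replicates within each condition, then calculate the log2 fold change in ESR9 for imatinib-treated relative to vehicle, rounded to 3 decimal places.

-0.446

CPM(vehicle rep1) = 83467 / 61.36 = 1360.2836
CPM(vehicle rep2) = 69242 / 14.00 = 4945.8571
CPM(imatinib-treated rep1) = 56813 / 55.38 = 1025.8758
CPM(imatinib-treated rep2) = 85896 / 23.84 = 3603.0201
mean CPM(vehicle) = 3153.0704; mean CPM(imatinib-treated) = 2314.4480
Fold change = 2314.4480 / 3153.0704 = 0.73403
log2(0.73403) = -0.4461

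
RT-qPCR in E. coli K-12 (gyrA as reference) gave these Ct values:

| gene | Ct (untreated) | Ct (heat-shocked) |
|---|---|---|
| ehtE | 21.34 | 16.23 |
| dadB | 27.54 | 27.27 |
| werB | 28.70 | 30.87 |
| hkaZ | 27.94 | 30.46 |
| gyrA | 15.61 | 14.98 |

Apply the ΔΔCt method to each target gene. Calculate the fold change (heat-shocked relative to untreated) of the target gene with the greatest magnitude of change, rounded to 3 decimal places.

ehtE: ΔΔCt = (16.23−14.98) − (21.34−15.61) = 1.25 − 5.73 = -4.48; fold change = 2^4.48 = 22.316
dadB: ΔΔCt = (27.27−14.98) − (27.54−15.61) = 12.29 − 11.93 = 0.36; fold change = 2^-0.36 = 0.779
werB: ΔΔCt = (30.87−14.98) − (28.70−15.61) = 15.89 − 13.09 = 2.80; fold change = 2^-2.80 = 0.144
hkaZ: ΔΔCt = (30.46−14.98) − (27.94−15.61) = 15.48 − 12.33 = 3.15; fold change = 2^-3.15 = 0.113
ehtE has the largest |ΔΔCt| = 4.48.

22.316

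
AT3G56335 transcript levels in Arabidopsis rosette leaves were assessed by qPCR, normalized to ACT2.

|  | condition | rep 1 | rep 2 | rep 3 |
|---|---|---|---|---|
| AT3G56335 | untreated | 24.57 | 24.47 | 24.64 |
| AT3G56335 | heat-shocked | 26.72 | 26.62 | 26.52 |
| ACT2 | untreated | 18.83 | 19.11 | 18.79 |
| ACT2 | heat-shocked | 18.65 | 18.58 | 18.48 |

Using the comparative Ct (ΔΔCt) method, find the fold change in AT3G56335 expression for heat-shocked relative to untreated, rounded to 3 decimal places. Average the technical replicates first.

Mean Ct: AT3G56335 untreated 24.560; AT3G56335 heat-shocked 26.620; ACT2 untreated 18.910; ACT2 heat-shocked 18.570
ΔCt(untreated) = 24.560 − 18.910 = 5.650
ΔCt(heat-shocked) = 26.620 − 18.570 = 8.050
ΔΔCt = 8.050 − 5.650 = 2.400
Fold change = 2^(−2.400) = 0.1895

0.189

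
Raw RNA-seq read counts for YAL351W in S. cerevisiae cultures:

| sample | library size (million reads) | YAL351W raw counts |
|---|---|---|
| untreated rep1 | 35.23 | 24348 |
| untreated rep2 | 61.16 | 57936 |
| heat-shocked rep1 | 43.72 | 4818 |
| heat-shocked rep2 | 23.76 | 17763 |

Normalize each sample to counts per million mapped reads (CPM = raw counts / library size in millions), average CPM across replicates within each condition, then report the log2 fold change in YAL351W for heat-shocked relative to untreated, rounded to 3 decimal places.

CPM(untreated rep1) = 24348 / 35.23 = 691.1155
CPM(untreated rep2) = 57936 / 61.16 = 947.2858
CPM(heat-shocked rep1) = 4818 / 43.72 = 110.2013
CPM(heat-shocked rep2) = 17763 / 23.76 = 747.6010
mean CPM(untreated) = 819.2007; mean CPM(heat-shocked) = 428.9011
Fold change = 428.9011 / 819.2007 = 0.52356
log2(0.52356) = -0.9336

-0.934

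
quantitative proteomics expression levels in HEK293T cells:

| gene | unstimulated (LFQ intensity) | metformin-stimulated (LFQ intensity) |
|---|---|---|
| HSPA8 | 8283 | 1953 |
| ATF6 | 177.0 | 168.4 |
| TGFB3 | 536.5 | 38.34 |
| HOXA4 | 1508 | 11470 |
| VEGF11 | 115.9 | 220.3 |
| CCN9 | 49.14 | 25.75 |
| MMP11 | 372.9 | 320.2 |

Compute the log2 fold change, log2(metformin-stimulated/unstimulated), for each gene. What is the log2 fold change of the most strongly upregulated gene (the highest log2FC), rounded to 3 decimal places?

log2(1953/8283) = -2.084  (HSPA8)
log2(168.4/177.0) = -0.072  (ATF6)
log2(38.34/536.5) = -3.807  (TGFB3)
log2(11470/1508) = 2.927  (HOXA4)
log2(220.3/115.9) = 0.927  (VEGF11)
log2(25.75/49.14) = -0.932  (CCN9)
log2(320.2/372.9) = -0.220  (MMP11)
HOXA4 is most strongly upregulated.

2.927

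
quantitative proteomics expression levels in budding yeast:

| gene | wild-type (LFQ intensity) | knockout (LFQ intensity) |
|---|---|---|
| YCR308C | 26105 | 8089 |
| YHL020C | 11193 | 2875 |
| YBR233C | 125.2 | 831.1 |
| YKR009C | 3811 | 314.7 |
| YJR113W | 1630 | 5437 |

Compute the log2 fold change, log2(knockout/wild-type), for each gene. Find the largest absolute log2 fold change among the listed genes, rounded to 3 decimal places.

log2(8089/26105) = -1.690  (YCR308C)
log2(2875/11193) = -1.961  (YHL020C)
log2(831.1/125.2) = 2.731  (YBR233C)
log2(314.7/3811) = -3.598  (YKR009C)
log2(5437/1630) = 1.738  (YJR113W)
The largest magnitude belongs to YKR009C.

3.598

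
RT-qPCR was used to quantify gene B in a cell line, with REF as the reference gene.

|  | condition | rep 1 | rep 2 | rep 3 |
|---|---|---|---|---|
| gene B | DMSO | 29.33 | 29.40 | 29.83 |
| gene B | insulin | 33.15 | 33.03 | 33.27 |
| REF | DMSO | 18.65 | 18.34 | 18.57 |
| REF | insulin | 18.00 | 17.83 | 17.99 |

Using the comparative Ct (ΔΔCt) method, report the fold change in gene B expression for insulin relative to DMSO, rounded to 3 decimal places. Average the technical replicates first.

Mean Ct: gene B DMSO 29.520; gene B insulin 33.150; REF DMSO 18.520; REF insulin 17.940
ΔCt(DMSO) = 29.520 − 18.520 = 11.000
ΔCt(insulin) = 33.150 − 17.940 = 15.210
ΔΔCt = 15.210 − 11.000 = 4.210
Fold change = 2^(−4.210) = 0.0540

0.054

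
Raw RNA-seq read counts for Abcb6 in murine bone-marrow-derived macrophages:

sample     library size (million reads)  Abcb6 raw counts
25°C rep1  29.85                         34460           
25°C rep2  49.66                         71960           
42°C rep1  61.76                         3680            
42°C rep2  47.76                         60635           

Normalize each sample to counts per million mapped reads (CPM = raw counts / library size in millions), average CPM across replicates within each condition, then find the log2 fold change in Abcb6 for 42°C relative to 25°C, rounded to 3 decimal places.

CPM(25°C rep1) = 34460 / 29.85 = 1154.4389
CPM(25°C rep2) = 71960 / 49.66 = 1449.0536
CPM(42°C rep1) = 3680 / 61.76 = 59.5855
CPM(42°C rep2) = 60635 / 47.76 = 1269.5771
mean CPM(25°C) = 1301.7462; mean CPM(42°C) = 664.5813
Fold change = 664.5813 / 1301.7462 = 0.51053
log2(0.51053) = -0.9699

-0.970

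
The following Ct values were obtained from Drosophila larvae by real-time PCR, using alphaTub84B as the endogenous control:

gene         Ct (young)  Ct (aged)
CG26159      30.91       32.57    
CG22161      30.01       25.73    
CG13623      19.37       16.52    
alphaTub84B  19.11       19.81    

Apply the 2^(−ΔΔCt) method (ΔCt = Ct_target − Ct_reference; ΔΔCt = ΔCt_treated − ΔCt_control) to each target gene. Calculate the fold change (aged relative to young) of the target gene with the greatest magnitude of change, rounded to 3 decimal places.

CG26159: ΔΔCt = (32.57−19.81) − (30.91−19.11) = 12.76 − 11.80 = 0.96; fold change = 2^-0.96 = 0.514
CG22161: ΔΔCt = (25.73−19.81) − (30.01−19.11) = 5.92 − 10.90 = -4.98; fold change = 2^4.98 = 31.559
CG13623: ΔΔCt = (16.52−19.81) − (19.37−19.11) = -3.29 − 0.26 = -3.55; fold change = 2^3.55 = 11.713
CG22161 has the largest |ΔΔCt| = 4.98.

31.559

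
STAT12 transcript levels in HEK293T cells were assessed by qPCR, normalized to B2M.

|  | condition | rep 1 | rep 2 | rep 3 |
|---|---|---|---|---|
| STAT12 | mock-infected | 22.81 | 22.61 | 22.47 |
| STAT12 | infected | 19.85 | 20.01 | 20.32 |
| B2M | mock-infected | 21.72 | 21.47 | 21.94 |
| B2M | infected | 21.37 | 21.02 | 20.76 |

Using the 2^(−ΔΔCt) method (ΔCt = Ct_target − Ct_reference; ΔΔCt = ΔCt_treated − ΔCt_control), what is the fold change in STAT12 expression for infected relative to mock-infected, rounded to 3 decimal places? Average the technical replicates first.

Mean Ct: STAT12 mock-infected 22.630; STAT12 infected 20.060; B2M mock-infected 21.710; B2M infected 21.050
ΔCt(mock-infected) = 22.630 − 21.710 = 0.920
ΔCt(infected) = 20.060 − 21.050 = -0.990
ΔΔCt = -0.990 − 0.920 = -1.910
Fold change = 2^(−(-1.910)) = 2^1.910 = 3.7581

3.758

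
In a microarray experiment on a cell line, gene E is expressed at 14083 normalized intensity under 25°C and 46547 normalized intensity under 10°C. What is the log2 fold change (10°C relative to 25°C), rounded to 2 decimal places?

1.72

Fold change = 46547 / 14083 = 3.3052
log2(3.3052) = 1.725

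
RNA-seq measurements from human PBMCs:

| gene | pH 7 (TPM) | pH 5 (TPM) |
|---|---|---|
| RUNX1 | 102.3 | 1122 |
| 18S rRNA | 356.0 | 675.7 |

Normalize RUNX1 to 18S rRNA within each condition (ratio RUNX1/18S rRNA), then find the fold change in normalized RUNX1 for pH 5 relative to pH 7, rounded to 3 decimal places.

5.778

RUNX1/18S rRNA (pH 7) = 102.3 / 356.0 = 0.28736
RUNX1/18S rRNA (pH 5) = 1122 / 675.7 = 1.6605
Fold change = 1.6605 / 0.28736 = 5.7785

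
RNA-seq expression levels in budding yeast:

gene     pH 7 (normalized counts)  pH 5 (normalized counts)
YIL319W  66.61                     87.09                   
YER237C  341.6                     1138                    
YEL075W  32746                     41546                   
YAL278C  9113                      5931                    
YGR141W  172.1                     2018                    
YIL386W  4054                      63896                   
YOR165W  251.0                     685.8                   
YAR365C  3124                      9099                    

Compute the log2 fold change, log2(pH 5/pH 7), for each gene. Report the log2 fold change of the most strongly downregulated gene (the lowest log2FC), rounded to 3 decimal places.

-0.620

log2(87.09/66.61) = 0.387  (YIL319W)
log2(1138/341.6) = 1.736  (YER237C)
log2(41546/32746) = 0.343  (YEL075W)
log2(5931/9113) = -0.620  (YAL278C)
log2(2018/172.1) = 3.552  (YGR141W)
log2(63896/4054) = 3.978  (YIL386W)
log2(685.8/251.0) = 1.450  (YOR165W)
log2(9099/3124) = 1.542  (YAR365C)
YAL278C is most strongly downregulated.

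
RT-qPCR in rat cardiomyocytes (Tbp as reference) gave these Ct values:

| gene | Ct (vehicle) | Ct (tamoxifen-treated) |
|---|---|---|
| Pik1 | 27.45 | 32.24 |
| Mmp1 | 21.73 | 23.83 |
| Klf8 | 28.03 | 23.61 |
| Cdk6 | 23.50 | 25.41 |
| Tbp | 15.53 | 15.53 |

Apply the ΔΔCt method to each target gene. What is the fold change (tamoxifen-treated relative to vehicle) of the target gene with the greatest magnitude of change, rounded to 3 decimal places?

0.036

Pik1: ΔΔCt = (32.24−15.53) − (27.45−15.53) = 16.71 − 11.92 = 4.79; fold change = 2^-4.79 = 0.036
Mmp1: ΔΔCt = (23.83−15.53) − (21.73−15.53) = 8.30 − 6.20 = 2.10; fold change = 2^-2.10 = 0.233
Klf8: ΔΔCt = (23.61−15.53) − (28.03−15.53) = 8.08 − 12.50 = -4.42; fold change = 2^4.42 = 21.407
Cdk6: ΔΔCt = (25.41−15.53) − (23.50−15.53) = 9.88 − 7.97 = 1.91; fold change = 2^-1.91 = 0.266
Pik1 has the largest |ΔΔCt| = 4.79.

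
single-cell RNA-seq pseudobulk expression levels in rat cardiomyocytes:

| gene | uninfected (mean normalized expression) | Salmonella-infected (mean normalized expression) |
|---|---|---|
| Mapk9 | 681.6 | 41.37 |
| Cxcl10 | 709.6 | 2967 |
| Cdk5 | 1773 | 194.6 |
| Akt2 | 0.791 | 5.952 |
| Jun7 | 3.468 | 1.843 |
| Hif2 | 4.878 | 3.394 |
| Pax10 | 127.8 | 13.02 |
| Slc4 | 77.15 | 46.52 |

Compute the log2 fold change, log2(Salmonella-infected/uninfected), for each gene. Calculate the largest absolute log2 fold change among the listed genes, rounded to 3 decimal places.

log2(41.37/681.6) = -4.042  (Mapk9)
log2(2967/709.6) = 2.064  (Cxcl10)
log2(194.6/1773) = -3.188  (Cdk5)
log2(5.952/0.791) = 2.912  (Akt2)
log2(1.843/3.468) = -0.912  (Jun7)
log2(3.394/4.878) = -0.523  (Hif2)
log2(13.02/127.8) = -3.295  (Pax10)
log2(46.52/77.15) = -0.730  (Slc4)
The largest magnitude belongs to Mapk9.

4.042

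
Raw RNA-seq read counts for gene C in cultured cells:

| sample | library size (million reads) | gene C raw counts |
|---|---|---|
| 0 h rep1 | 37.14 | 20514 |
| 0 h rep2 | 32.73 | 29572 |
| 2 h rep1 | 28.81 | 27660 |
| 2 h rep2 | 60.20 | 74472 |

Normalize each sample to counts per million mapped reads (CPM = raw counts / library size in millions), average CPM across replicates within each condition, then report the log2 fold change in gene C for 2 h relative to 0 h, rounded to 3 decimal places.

0.594

CPM(0 h rep1) = 20514 / 37.14 = 552.3425
CPM(0 h rep2) = 29572 / 32.73 = 903.5136
CPM(2 h rep1) = 27660 / 28.81 = 960.0833
CPM(2 h rep2) = 74472 / 60.20 = 1237.0764
mean CPM(0 h) = 727.9280; mean CPM(2 h) = 1098.5799
Fold change = 1098.5799 / 727.9280 = 1.50919
log2(1.50919) = 0.5938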